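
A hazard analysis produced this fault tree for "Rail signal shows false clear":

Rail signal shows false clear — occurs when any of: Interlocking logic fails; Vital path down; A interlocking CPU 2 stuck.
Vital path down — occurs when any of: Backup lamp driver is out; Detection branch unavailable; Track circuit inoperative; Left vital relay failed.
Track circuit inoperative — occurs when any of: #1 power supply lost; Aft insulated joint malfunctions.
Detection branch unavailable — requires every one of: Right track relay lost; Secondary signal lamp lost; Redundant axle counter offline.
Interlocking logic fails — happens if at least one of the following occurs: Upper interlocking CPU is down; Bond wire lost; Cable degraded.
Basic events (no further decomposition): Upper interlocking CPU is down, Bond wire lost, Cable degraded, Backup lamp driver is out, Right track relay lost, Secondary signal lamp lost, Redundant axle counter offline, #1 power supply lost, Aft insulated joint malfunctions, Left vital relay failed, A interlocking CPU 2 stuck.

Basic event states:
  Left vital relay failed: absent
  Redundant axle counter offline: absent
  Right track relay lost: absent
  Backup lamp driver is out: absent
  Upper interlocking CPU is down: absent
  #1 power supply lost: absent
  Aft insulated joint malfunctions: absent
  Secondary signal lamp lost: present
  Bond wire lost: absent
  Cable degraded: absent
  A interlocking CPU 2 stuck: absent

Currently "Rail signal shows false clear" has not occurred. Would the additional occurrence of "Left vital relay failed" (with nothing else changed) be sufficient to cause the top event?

Yes

Counterfactual: set "Left vital relay failed" to occurred.
Interlocking logic fails [OR]: Upper interlocking CPU is down=not, Bond wire lost=not, Cable degraded=not → no input occurs → does not occur.
Detection branch unavailable [AND]: Right track relay lost=not, Secondary signal lamp lost=occurs, Redundant axle counter offline=not → not all inputs occur → does not occur.
Track circuit inoperative [OR]: #1 power supply lost=not, Aft insulated joint malfunctions=not → no input occurs → does not occur.
Vital path down [OR]: Backup lamp driver is out=not, Detection branch unavailable=not, Track circuit inoperative=not, Left vital relay failed=occurs → at least one input occurs → occurs.
Rail signal shows false clear [OR]: Interlocking logic fails=not, Vital path down=occurs, A interlocking CPU 2 stuck=not → at least one input occurs → occurs.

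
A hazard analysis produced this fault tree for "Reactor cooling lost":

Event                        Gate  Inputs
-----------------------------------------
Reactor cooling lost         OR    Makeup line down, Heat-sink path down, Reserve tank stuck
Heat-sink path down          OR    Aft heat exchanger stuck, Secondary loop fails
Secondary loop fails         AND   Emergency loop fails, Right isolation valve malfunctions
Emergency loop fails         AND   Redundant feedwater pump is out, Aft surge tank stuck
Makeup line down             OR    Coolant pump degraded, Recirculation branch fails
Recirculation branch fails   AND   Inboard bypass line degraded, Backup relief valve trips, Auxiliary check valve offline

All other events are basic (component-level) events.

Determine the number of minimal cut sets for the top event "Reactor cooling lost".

Recirculation branch fails [AND]: one cut set from each child combined → 1 × 1 × 1 = 1 cut set(s).
Makeup line down [OR]: union of children's cut sets → 2 cut set(s).
Emergency loop fails [AND]: one cut set from each child combined → 1 × 1 = 1 cut set(s).
Secondary loop fails [AND]: one cut set from each child combined → 1 × 1 = 1 cut set(s).
Heat-sink path down [OR]: union of children's cut sets → 2 cut set(s).
Reactor cooling lost [OR]: union of children's cut sets → 5 cut set(s).
Minimal cut sets: {Coolant pump degraded}; {Auxiliary check valve offline, Backup relief valve trips, Inboard bypass line degraded}; {Aft heat exchanger stuck}; {Aft surge tank stuck, Redundant feedwater pump is out, Right isolation valve malfunctions}; {Reserve tank stuck}.

5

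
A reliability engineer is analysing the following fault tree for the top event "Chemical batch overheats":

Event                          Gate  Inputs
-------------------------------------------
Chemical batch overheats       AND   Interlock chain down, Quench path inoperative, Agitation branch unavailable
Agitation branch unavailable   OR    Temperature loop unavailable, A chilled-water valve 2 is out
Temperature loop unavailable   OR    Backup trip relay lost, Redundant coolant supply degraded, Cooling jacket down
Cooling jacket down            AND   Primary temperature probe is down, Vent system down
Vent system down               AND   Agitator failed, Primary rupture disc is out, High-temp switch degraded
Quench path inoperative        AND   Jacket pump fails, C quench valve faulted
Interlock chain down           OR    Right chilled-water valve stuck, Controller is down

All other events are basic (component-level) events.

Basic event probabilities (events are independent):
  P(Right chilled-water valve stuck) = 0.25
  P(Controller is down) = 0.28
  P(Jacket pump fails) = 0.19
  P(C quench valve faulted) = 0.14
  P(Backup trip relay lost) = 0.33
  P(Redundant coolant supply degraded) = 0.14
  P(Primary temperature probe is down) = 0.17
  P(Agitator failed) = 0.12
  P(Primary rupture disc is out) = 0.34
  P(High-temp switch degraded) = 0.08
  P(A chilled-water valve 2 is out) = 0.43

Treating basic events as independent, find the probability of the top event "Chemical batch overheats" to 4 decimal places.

P(Interlock chain down) [OR] = 1 − (1−0.25) × (1−0.28) = 0.460000
P(Quench path inoperative) [AND] = 0.19 × 0.14 = 0.026600
P(Vent system down) [AND] = 0.12 × 0.34 × 0.08 = 0.003264
P(Cooling jacket down) [AND] = 0.17 × 0.003264 = 0.000555
P(Temperature loop unavailable) [OR] = 1 − (1−0.33) × (1−0.14) × (1−0.000555) = 0.424120
P(Agitation branch unavailable) [OR] = 1 − (1−0.424120) × (1−0.43) = 0.671748
P(Chemical batch overheats) [AND] = 0.460000 × 0.026600 × 0.671748 = 0.008220
Rounded to 4 decimal places: P(Chemical batch overheats) ≈ 0.0082.

0.0082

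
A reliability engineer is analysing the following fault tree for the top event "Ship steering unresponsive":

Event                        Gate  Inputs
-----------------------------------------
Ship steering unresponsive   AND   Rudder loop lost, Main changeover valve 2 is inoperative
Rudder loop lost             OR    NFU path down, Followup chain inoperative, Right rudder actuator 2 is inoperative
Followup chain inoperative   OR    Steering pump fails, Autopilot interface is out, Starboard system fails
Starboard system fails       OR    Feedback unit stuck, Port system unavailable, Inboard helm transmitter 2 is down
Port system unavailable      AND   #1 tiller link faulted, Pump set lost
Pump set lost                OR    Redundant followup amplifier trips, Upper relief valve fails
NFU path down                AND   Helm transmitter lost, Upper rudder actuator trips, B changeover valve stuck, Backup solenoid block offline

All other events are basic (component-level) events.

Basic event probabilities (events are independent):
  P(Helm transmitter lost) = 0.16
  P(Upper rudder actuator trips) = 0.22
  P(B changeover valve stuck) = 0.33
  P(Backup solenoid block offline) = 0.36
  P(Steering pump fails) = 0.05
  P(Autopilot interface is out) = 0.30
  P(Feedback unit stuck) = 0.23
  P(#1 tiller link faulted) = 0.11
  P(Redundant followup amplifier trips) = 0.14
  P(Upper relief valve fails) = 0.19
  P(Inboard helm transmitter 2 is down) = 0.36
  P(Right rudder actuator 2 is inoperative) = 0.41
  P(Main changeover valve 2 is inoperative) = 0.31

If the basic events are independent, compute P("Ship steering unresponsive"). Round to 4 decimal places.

0.2523

P(NFU path down) [AND] = 0.16 × 0.22 × 0.33 × 0.36 = 0.004182
P(Pump set lost) [OR] = 1 − (1−0.14) × (1−0.19) = 0.303400
P(Port system unavailable) [AND] = 0.11 × 0.303400 = 0.033374
P(Starboard system fails) [OR] = 1 − (1−0.23) × (1−0.033374) × (1−0.36) = 0.523647
P(Followup chain inoperative) [OR] = 1 − (1−0.05) × (1−0.30) × (1−0.523647) = 0.683225
P(Rudder loop lost) [OR] = 1 − (1−0.004182) × (1−0.683225) × (1−0.41) = 0.813884
P(Ship steering unresponsive) [AND] = 0.813884 × 0.31 = 0.252304
Rounded to 4 decimal places: P(Ship steering unresponsive) ≈ 0.2523.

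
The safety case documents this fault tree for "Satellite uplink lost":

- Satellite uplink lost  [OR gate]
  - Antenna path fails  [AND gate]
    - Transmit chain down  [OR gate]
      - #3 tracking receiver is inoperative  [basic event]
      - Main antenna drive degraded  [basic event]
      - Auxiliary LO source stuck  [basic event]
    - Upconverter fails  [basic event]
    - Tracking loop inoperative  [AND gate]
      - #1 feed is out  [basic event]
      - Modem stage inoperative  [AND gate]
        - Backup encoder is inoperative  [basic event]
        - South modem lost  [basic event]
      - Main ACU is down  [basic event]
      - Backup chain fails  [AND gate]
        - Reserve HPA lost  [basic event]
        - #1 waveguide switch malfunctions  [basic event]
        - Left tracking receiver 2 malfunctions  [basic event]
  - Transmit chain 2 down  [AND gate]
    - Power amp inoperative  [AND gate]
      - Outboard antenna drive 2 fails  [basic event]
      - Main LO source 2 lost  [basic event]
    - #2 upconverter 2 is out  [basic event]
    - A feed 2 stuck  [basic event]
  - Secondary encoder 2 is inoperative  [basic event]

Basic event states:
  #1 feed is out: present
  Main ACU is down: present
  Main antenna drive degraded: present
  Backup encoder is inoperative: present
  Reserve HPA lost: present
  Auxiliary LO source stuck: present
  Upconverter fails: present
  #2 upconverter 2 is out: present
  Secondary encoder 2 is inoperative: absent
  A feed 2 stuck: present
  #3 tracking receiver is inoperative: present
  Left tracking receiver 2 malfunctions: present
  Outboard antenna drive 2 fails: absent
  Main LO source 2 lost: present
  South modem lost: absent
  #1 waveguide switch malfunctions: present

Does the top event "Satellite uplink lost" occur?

No

Transmit chain down [OR]: #3 tracking receiver is inoperative=occurs, Main antenna drive degraded=occurs, Auxiliary LO source stuck=occurs → at least one input occurs → occurs.
Modem stage inoperative [AND]: Backup encoder is inoperative=occurs, South modem lost=not → not all inputs occur → does not occur.
Backup chain fails [AND]: Reserve HPA lost=occurs, #1 waveguide switch malfunctions=occurs, Left tracking receiver 2 malfunctions=occurs → all inputs occur → occurs.
Tracking loop inoperative [AND]: #1 feed is out=occurs, Modem stage inoperative=not, Main ACU is down=occurs, Backup chain fails=occurs → not all inputs occur → does not occur.
Antenna path fails [AND]: Transmit chain down=occurs, Upconverter fails=occurs, Tracking loop inoperative=not → not all inputs occur → does not occur.
Power amp inoperative [AND]: Outboard antenna drive 2 fails=not, Main LO source 2 lost=occurs → not all inputs occur → does not occur.
Transmit chain 2 down [AND]: Power amp inoperative=not, #2 upconverter 2 is out=occurs, A feed 2 stuck=occurs → not all inputs occur → does not occur.
Satellite uplink lost [OR]: Antenna path fails=not, Transmit chain 2 down=not, Secondary encoder 2 is inoperative=not → no input occurs → does not occur.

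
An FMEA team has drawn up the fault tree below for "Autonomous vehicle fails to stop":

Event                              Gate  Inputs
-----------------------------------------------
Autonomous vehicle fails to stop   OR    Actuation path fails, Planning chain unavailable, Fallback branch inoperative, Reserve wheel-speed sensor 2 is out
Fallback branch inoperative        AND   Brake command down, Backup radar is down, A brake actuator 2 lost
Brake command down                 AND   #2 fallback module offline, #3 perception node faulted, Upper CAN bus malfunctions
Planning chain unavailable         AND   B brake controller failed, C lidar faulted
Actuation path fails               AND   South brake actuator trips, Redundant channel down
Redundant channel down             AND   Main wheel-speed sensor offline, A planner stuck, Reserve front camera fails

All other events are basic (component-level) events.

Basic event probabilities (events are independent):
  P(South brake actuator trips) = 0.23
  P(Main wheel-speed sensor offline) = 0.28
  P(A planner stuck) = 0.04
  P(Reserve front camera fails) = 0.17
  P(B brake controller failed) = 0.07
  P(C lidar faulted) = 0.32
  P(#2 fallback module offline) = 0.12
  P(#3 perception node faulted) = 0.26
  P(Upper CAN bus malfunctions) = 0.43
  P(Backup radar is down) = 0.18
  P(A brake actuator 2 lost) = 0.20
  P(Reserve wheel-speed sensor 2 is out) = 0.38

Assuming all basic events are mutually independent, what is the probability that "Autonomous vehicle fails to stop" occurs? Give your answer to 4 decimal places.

P(Redundant channel down) [AND] = 0.28 × 0.04 × 0.17 = 0.001904
P(Actuation path fails) [AND] = 0.23 × 0.001904 = 0.000438
P(Planning chain unavailable) [AND] = 0.07 × 0.32 = 0.022400
P(Brake command down) [AND] = 0.12 × 0.26 × 0.43 = 0.013416
P(Fallback branch inoperative) [AND] = 0.013416 × 0.18 × 0.20 = 0.000483
P(Autonomous vehicle fails to stop) [OR] = 1 − (1−0.000438) × (1−0.022400) × (1−0.000483) × (1−0.38) = 0.394446
Rounded to 4 decimal places: P(Autonomous vehicle fails to stop) ≈ 0.3944.

0.3944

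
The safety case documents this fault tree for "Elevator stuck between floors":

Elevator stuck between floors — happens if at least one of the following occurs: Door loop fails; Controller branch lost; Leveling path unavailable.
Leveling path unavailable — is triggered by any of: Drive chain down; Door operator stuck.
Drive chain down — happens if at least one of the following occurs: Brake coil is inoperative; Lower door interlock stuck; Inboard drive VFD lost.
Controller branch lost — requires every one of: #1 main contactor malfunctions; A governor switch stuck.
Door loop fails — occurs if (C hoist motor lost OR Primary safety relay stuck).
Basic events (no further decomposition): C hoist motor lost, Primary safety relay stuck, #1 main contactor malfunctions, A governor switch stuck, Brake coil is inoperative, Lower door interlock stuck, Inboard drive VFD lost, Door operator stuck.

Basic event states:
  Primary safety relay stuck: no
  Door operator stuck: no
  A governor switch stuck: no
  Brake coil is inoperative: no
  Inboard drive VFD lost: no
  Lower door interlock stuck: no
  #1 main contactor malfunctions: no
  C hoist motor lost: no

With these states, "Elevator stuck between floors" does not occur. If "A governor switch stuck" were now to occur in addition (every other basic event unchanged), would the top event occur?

No

Counterfactual: set "A governor switch stuck" to occurred.
Door loop fails [OR]: C hoist motor lost=not, Primary safety relay stuck=not → no input occurs → does not occur.
Controller branch lost [AND]: #1 main contactor malfunctions=not, A governor switch stuck=occurs → not all inputs occur → does not occur.
Drive chain down [OR]: Brake coil is inoperative=not, Lower door interlock stuck=not, Inboard drive VFD lost=not → no input occurs → does not occur.
Leveling path unavailable [OR]: Drive chain down=not, Door operator stuck=not → no input occurs → does not occur.
Elevator stuck between floors [OR]: Door loop fails=not, Controller branch lost=not, Leveling path unavailable=not → no input occurs → does not occur.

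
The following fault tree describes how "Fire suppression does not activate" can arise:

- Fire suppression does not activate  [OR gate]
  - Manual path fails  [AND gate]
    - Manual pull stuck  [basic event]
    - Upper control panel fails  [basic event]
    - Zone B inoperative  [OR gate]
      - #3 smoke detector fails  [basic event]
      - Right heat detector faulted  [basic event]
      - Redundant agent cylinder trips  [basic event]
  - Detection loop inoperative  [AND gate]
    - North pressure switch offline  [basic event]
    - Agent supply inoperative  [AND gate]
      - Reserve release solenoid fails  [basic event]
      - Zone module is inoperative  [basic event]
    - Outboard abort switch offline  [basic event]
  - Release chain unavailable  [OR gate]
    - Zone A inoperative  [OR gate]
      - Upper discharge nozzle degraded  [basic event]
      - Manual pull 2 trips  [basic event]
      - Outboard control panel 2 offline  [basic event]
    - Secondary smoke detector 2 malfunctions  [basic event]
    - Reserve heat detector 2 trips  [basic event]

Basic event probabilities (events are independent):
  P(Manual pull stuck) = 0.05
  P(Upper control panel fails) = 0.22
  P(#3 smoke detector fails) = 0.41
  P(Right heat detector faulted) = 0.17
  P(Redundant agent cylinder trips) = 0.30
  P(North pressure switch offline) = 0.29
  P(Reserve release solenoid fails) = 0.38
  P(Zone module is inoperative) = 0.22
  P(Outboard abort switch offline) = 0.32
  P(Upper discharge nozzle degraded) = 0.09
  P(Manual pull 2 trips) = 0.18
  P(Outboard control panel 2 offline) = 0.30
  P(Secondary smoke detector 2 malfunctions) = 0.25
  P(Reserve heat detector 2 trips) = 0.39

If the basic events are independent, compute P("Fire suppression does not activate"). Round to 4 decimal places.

P(Zone B inoperative) [OR] = 1 − (1−0.41) × (1−0.17) × (1−0.30) = 0.657210
P(Manual path fails) [AND] = 0.05 × 0.22 × 0.657210 = 0.007229
P(Agent supply inoperative) [AND] = 0.38 × 0.22 = 0.083600
P(Detection loop inoperative) [AND] = 0.29 × 0.083600 × 0.32 = 0.007758
P(Zone A inoperative) [OR] = 1 − (1−0.09) × (1−0.18) × (1−0.30) = 0.477660
P(Release chain unavailable) [OR] = 1 − (1−0.477660) × (1−0.25) × (1−0.39) = 0.761029
P(Fire suppression does not activate) [OR] = 1 − (1−0.007229) × (1−0.007758) × (1−0.761029) = 0.764597
Rounded to 4 decimal places: P(Fire suppression does not activate) ≈ 0.7646.

0.7646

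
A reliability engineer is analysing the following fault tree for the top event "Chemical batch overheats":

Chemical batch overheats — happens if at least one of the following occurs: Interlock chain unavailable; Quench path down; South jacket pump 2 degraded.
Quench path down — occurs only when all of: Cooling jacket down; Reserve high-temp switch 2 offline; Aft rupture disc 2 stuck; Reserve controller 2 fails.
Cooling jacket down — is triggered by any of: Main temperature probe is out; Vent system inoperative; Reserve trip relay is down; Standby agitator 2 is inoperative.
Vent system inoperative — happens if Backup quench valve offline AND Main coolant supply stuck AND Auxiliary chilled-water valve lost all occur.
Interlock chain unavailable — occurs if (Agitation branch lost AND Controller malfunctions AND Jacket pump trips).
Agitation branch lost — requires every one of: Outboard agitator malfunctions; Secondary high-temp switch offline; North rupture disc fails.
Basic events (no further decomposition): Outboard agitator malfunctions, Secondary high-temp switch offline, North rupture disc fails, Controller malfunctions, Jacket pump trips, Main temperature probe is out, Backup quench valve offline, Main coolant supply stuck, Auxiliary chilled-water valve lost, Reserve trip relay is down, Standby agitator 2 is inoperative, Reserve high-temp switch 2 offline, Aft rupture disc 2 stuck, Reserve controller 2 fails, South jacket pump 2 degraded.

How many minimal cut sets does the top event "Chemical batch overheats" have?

Agitation branch lost [AND]: one cut set from each child combined → 1 × 1 × 1 = 1 cut set(s).
Interlock chain unavailable [AND]: one cut set from each child combined → 1 × 1 × 1 = 1 cut set(s).
Vent system inoperative [AND]: one cut set from each child combined → 1 × 1 × 1 = 1 cut set(s).
Cooling jacket down [OR]: union of children's cut sets → 4 cut set(s).
Quench path down [AND]: one cut set from each child combined → 4 × 1 × 1 × 1 = 4 cut set(s).
Chemical batch overheats [OR]: union of children's cut sets → 6 cut set(s).
Minimal cut sets: {Controller malfunctions, Jacket pump trips, North rupture disc fails, Outboard agitator malfunctions, Secondary high-temp switch offline}; {Aft rupture disc 2 stuck, Main temperature probe is out, Reserve controller 2 fails, Reserve high-temp switch 2 offline}; {Aft rupture disc 2 stuck, Auxiliary chilled-water valve lost, Backup quench valve offline, Main coolant supply stuck, Reserve controller 2 fails, Reserve high-temp switch 2 offline}; {Aft rupture disc 2 stuck, Reserve controller 2 fails, Reserve high-temp switch 2 offline, Reserve trip relay is down}; {Aft rupture disc 2 stuck, Reserve controller 2 fails, Reserve high-temp switch 2 offline, Standby agitator 2 is inoperative}; {South jacket pump 2 degraded}.

6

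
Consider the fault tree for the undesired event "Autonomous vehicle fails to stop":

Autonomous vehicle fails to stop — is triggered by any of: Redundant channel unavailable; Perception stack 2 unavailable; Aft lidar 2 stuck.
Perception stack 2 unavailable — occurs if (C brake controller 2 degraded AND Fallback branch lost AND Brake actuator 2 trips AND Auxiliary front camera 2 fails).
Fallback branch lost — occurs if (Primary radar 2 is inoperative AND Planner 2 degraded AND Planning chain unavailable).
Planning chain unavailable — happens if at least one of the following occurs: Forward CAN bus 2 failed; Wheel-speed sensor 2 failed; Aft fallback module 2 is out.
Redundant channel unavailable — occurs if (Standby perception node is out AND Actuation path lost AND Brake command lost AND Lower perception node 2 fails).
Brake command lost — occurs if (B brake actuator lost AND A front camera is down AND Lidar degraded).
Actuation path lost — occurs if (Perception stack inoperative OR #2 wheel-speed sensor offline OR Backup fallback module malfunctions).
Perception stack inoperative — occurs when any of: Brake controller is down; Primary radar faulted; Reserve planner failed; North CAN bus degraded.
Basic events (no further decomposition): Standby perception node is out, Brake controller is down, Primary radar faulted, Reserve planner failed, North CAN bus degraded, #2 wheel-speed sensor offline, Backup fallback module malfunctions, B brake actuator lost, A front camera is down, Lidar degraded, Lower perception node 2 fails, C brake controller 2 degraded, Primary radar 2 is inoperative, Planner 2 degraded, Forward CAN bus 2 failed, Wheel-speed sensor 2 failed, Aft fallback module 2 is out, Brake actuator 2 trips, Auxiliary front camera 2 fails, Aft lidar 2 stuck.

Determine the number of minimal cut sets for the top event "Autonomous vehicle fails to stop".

10

Perception stack inoperative [OR]: union of children's cut sets → 4 cut set(s).
Actuation path lost [OR]: union of children's cut sets → 6 cut set(s).
Brake command lost [AND]: one cut set from each child combined → 1 × 1 × 1 = 1 cut set(s).
Redundant channel unavailable [AND]: one cut set from each child combined → 1 × 6 × 1 × 1 = 6 cut set(s).
Planning chain unavailable [OR]: union of children's cut sets → 3 cut set(s).
Fallback branch lost [AND]: one cut set from each child combined → 1 × 1 × 3 = 3 cut set(s).
Perception stack 2 unavailable [AND]: one cut set from each child combined → 1 × 3 × 1 × 1 = 3 cut set(s).
Autonomous vehicle fails to stop [OR]: union of children's cut sets → 10 cut set(s).
Minimal cut sets: {A front camera is down, B brake actuator lost, Brake controller is down, Lidar degraded, Lower perception node 2 fails, Standby perception node is out}; {A front camera is down, B brake actuator lost, Lidar degraded, Lower perception node 2 fails, Primary radar faulted, Standby perception node is out}; {A front camera is down, B brake actuator lost, Lidar degraded, Lower perception node 2 fails, Reserve planner failed, Standby perception node is out}; {A front camera is down, B brake actuator lost, Lidar degraded, Lower perception node 2 fails, North CAN bus degraded, Standby perception node is out}; {#2 wheel-speed sensor offline, A front camera is down, B brake actuator lost, Lidar degraded, Lower perception node 2 fails, Standby perception node is out}; {A front camera is down, B brake actuator lost, Backup fallback module malfunctions, Lidar degraded, Lower perception node 2 fails, Standby perception node is out}; {Auxiliary front camera 2 fails, Brake actuator 2 trips, C brake controller 2 degraded, Forward CAN bus 2 failed, Planner 2 degraded, Primary radar 2 is inoperative}; {Auxiliary front camera 2 fails, Brake actuator 2 trips, C brake controller 2 degraded, Planner 2 degraded, Primary radar 2 is inoperative, Wheel-speed sensor 2 failed}; {Aft fallback module 2 is out, Auxiliary front camera 2 fails, Brake actuator 2 trips, C brake controller 2 degraded, Planner 2 degraded, Primary radar 2 is inoperative}; {Aft lidar 2 stuck}.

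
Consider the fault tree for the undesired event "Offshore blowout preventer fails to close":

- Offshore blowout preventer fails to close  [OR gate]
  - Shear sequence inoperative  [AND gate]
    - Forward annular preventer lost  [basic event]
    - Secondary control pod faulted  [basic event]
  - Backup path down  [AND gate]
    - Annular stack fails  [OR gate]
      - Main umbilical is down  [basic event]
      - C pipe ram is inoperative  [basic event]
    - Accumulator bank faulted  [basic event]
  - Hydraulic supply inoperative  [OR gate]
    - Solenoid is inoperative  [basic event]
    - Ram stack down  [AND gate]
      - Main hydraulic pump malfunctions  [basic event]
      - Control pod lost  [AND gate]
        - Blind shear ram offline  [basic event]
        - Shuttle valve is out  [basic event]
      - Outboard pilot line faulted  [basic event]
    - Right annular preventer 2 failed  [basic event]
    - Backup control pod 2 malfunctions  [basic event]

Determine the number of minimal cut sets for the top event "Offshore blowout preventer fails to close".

7

Shear sequence inoperative [AND]: one cut set from each child combined → 1 × 1 = 1 cut set(s).
Annular stack fails [OR]: union of children's cut sets → 2 cut set(s).
Backup path down [AND]: one cut set from each child combined → 2 × 1 = 2 cut set(s).
Control pod lost [AND]: one cut set from each child combined → 1 × 1 = 1 cut set(s).
Ram stack down [AND]: one cut set from each child combined → 1 × 1 × 1 = 1 cut set(s).
Hydraulic supply inoperative [OR]: union of children's cut sets → 4 cut set(s).
Offshore blowout preventer fails to close [OR]: union of children's cut sets → 7 cut set(s).
Minimal cut sets: {Forward annular preventer lost, Secondary control pod faulted}; {Accumulator bank faulted, Main umbilical is down}; {Accumulator bank faulted, C pipe ram is inoperative}; {Solenoid is inoperative}; {Blind shear ram offline, Main hydraulic pump malfunctions, Outboard pilot line faulted, Shuttle valve is out}; {Right annular preventer 2 failed}; {Backup control pod 2 malfunctions}.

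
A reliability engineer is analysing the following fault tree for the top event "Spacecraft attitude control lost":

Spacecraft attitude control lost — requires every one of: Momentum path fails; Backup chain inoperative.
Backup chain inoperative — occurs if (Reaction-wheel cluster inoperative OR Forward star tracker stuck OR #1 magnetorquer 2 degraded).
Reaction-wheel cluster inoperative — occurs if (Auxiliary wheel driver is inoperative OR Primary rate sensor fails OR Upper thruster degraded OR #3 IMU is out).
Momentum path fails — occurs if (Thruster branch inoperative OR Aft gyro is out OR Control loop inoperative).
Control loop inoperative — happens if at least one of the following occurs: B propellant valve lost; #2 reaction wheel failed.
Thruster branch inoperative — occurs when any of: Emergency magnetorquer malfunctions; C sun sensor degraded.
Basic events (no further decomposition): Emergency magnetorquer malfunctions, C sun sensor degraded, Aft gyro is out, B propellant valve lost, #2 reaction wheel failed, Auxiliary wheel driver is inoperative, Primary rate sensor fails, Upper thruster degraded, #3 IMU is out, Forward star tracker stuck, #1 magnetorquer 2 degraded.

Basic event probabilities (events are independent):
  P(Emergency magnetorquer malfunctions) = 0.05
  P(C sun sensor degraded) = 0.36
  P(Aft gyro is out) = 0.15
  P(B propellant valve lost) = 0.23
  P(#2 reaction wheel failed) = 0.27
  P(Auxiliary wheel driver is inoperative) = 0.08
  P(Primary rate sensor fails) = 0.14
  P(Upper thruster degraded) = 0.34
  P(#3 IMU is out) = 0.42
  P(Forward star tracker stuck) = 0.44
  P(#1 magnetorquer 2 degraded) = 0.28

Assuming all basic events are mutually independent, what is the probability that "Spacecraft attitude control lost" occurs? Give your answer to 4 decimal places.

P(Thruster branch inoperative) [OR] = 1 − (1−0.05) × (1−0.36) = 0.392000
P(Control loop inoperative) [OR] = 1 − (1−0.23) × (1−0.27) = 0.437900
P(Momentum path fails) [OR] = 1 − (1−0.392000) × (1−0.15) × (1−0.437900) = 0.709507
P(Reaction-wheel cluster inoperative) [OR] = 1 − (1−0.08) × (1−0.14) × (1−0.34) × (1−0.42) = 0.697129
P(Backup chain inoperative) [OR] = 1 − (1−0.697129) × (1−0.44) × (1−0.28) = 0.877882
P(Spacecraft attitude control lost) [AND] = 0.709507 × 0.877882 = 0.622863
Rounded to 4 decimal places: P(Spacecraft attitude control lost) ≈ 0.6229.

0.6229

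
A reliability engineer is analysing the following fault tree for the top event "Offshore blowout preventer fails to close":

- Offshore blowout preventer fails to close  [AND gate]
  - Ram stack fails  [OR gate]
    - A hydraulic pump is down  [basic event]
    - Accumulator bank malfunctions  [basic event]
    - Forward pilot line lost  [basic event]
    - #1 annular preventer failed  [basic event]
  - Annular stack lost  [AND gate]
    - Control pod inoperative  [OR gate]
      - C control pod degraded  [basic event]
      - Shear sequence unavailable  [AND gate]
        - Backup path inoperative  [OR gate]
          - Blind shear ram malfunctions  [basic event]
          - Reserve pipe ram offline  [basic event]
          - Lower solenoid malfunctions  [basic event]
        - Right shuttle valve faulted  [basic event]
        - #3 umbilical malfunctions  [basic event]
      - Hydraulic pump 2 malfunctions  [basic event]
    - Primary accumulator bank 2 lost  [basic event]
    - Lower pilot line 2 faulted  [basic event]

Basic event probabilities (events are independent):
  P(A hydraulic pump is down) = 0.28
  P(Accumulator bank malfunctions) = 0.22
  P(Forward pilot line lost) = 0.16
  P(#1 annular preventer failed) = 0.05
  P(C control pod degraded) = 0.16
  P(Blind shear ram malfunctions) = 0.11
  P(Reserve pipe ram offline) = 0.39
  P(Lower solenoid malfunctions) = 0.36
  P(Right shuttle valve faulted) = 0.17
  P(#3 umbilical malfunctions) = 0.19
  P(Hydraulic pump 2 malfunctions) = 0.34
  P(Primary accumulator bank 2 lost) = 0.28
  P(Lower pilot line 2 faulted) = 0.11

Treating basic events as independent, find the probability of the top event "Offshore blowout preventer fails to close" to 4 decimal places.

P(Ram stack fails) [OR] = 1 − (1−0.28) × (1−0.22) × (1−0.16) × (1−0.05) = 0.551843
P(Backup path inoperative) [OR] = 1 − (1−0.11) × (1−0.39) × (1−0.36) = 0.652544
P(Shear sequence unavailable) [AND] = 0.652544 × 0.17 × 0.19 = 0.021077
P(Control pod inoperative) [OR] = 1 − (1−0.16) × (1−0.021077) × (1−0.34) = 0.457285
P(Annular stack lost) [AND] = 0.457285 × 0.28 × 0.11 = 0.014084
P(Offshore blowout preventer fails to close) [AND] = 0.551843 × 0.014084 = 0.007772
Rounded to 4 decimal places: P(Offshore blowout preventer fails to close) ≈ 0.0078.

0.0078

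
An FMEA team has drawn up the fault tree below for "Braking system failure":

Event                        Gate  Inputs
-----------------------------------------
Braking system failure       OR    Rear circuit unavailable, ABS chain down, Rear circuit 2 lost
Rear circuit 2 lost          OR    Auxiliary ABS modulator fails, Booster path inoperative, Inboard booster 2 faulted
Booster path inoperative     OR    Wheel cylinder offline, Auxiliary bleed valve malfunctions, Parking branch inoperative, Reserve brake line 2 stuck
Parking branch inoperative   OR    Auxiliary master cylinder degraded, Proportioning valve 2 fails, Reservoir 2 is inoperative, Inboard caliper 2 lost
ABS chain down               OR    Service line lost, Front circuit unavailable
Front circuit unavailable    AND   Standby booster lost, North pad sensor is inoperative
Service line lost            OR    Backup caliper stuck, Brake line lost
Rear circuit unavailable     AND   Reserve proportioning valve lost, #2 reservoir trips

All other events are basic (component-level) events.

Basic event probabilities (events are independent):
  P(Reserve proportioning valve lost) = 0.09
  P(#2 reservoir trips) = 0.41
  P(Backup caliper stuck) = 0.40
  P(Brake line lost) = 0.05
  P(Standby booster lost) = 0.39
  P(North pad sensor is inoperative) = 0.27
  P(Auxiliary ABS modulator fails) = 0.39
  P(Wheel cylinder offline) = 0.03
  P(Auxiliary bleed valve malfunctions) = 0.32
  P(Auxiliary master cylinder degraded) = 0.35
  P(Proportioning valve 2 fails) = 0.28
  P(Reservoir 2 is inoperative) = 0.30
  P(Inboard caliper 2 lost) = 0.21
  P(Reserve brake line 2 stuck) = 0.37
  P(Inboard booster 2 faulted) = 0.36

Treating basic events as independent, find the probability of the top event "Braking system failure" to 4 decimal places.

P(Rear circuit unavailable) [AND] = 0.09 × 0.41 = 0.036900
P(Service line lost) [OR] = 1 − (1−0.40) × (1−0.05) = 0.430000
P(Front circuit unavailable) [AND] = 0.39 × 0.27 = 0.105300
P(ABS chain down) [OR] = 1 − (1−0.430000) × (1−0.105300) = 0.490021
P(Parking branch inoperative) [OR] = 1 − (1−0.35) × (1−0.28) × (1−0.30) × (1−0.21) = 0.741196
P(Booster path inoperative) [OR] = 1 − (1−0.03) × (1−0.32) × (1−0.741196) × (1−0.37) = 0.892455
P(Rear circuit 2 lost) [OR] = 1 − (1−0.39) × (1−0.892455) × (1−0.36) = 0.958014
P(Braking system failure) [OR] = 1 − (1−0.036900) × (1−0.490021) × (1−0.958014) = 0.979378
Rounded to 4 decimal places: P(Braking system failure) ≈ 0.9794.

0.9794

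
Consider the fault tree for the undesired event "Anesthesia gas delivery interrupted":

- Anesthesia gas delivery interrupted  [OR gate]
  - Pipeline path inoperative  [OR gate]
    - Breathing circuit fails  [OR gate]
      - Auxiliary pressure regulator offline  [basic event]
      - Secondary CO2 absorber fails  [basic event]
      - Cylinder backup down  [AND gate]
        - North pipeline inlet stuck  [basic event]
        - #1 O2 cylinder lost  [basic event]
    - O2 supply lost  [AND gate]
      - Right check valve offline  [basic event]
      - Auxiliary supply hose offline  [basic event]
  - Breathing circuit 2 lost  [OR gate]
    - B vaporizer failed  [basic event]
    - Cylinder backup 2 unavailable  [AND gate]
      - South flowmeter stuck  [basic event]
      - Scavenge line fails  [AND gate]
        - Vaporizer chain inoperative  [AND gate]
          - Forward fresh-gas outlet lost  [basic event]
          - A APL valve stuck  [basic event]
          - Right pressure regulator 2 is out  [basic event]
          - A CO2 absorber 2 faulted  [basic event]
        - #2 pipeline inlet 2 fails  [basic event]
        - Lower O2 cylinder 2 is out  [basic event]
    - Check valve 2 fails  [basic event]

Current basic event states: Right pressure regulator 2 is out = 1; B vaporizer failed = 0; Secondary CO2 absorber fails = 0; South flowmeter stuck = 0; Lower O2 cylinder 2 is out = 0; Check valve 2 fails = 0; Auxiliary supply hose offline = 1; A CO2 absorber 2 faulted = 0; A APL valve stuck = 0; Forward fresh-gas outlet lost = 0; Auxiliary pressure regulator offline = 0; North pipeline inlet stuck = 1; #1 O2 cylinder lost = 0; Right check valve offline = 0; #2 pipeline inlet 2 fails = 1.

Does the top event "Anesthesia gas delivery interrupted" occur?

No

Cylinder backup down [AND]: North pipeline inlet stuck=occurs, #1 O2 cylinder lost=not → not all inputs occur → does not occur.
Breathing circuit fails [OR]: Auxiliary pressure regulator offline=not, Secondary CO2 absorber fails=not, Cylinder backup down=not → no input occurs → does not occur.
O2 supply lost [AND]: Right check valve offline=not, Auxiliary supply hose offline=occurs → not all inputs occur → does not occur.
Pipeline path inoperative [OR]: Breathing circuit fails=not, O2 supply lost=not → no input occurs → does not occur.
Vaporizer chain inoperative [AND]: Forward fresh-gas outlet lost=not, A APL valve stuck=not, Right pressure regulator 2 is out=occurs, A CO2 absorber 2 faulted=not → not all inputs occur → does not occur.
Scavenge line fails [AND]: Vaporizer chain inoperative=not, #2 pipeline inlet 2 fails=occurs, Lower O2 cylinder 2 is out=not → not all inputs occur → does not occur.
Cylinder backup 2 unavailable [AND]: South flowmeter stuck=not, Scavenge line fails=not → not all inputs occur → does not occur.
Breathing circuit 2 lost [OR]: B vaporizer failed=not, Cylinder backup 2 unavailable=not, Check valve 2 fails=not → no input occurs → does not occur.
Anesthesia gas delivery interrupted [OR]: Pipeline path inoperative=not, Breathing circuit 2 lost=not → no input occurs → does not occur.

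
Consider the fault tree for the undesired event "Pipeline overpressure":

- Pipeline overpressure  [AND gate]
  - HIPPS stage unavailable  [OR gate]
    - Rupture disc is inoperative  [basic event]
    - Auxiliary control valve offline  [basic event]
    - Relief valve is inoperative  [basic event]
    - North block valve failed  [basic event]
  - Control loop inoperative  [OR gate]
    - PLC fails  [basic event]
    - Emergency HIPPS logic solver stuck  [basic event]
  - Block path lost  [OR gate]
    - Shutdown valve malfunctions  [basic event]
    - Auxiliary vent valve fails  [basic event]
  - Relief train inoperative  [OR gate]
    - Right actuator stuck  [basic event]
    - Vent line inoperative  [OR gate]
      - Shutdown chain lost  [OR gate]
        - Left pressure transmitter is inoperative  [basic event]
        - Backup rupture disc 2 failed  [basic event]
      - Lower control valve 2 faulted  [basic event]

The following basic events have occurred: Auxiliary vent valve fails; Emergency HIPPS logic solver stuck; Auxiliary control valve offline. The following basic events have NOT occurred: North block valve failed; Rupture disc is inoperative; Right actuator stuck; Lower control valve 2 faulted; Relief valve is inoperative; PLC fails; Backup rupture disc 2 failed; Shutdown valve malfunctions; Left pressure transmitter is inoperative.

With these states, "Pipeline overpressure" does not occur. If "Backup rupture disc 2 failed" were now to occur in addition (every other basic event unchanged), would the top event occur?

Yes

Counterfactual: set "Backup rupture disc 2 failed" to occurred.
HIPPS stage unavailable [OR]: Rupture disc is inoperative=not, Auxiliary control valve offline=occurs, Relief valve is inoperative=not, North block valve failed=not → at least one input occurs → occurs.
Control loop inoperative [OR]: PLC fails=not, Emergency HIPPS logic solver stuck=occurs → at least one input occurs → occurs.
Block path lost [OR]: Shutdown valve malfunctions=not, Auxiliary vent valve fails=occurs → at least one input occurs → occurs.
Shutdown chain lost [OR]: Left pressure transmitter is inoperative=not, Backup rupture disc 2 failed=occurs → at least one input occurs → occurs.
Vent line inoperative [OR]: Shutdown chain lost=occurs, Lower control valve 2 faulted=not → at least one input occurs → occurs.
Relief train inoperative [OR]: Right actuator stuck=not, Vent line inoperative=occurs → at least one input occurs → occurs.
Pipeline overpressure [AND]: HIPPS stage unavailable=occurs, Control loop inoperative=occurs, Block path lost=occurs, Relief train inoperative=occurs → all inputs occur → occurs.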